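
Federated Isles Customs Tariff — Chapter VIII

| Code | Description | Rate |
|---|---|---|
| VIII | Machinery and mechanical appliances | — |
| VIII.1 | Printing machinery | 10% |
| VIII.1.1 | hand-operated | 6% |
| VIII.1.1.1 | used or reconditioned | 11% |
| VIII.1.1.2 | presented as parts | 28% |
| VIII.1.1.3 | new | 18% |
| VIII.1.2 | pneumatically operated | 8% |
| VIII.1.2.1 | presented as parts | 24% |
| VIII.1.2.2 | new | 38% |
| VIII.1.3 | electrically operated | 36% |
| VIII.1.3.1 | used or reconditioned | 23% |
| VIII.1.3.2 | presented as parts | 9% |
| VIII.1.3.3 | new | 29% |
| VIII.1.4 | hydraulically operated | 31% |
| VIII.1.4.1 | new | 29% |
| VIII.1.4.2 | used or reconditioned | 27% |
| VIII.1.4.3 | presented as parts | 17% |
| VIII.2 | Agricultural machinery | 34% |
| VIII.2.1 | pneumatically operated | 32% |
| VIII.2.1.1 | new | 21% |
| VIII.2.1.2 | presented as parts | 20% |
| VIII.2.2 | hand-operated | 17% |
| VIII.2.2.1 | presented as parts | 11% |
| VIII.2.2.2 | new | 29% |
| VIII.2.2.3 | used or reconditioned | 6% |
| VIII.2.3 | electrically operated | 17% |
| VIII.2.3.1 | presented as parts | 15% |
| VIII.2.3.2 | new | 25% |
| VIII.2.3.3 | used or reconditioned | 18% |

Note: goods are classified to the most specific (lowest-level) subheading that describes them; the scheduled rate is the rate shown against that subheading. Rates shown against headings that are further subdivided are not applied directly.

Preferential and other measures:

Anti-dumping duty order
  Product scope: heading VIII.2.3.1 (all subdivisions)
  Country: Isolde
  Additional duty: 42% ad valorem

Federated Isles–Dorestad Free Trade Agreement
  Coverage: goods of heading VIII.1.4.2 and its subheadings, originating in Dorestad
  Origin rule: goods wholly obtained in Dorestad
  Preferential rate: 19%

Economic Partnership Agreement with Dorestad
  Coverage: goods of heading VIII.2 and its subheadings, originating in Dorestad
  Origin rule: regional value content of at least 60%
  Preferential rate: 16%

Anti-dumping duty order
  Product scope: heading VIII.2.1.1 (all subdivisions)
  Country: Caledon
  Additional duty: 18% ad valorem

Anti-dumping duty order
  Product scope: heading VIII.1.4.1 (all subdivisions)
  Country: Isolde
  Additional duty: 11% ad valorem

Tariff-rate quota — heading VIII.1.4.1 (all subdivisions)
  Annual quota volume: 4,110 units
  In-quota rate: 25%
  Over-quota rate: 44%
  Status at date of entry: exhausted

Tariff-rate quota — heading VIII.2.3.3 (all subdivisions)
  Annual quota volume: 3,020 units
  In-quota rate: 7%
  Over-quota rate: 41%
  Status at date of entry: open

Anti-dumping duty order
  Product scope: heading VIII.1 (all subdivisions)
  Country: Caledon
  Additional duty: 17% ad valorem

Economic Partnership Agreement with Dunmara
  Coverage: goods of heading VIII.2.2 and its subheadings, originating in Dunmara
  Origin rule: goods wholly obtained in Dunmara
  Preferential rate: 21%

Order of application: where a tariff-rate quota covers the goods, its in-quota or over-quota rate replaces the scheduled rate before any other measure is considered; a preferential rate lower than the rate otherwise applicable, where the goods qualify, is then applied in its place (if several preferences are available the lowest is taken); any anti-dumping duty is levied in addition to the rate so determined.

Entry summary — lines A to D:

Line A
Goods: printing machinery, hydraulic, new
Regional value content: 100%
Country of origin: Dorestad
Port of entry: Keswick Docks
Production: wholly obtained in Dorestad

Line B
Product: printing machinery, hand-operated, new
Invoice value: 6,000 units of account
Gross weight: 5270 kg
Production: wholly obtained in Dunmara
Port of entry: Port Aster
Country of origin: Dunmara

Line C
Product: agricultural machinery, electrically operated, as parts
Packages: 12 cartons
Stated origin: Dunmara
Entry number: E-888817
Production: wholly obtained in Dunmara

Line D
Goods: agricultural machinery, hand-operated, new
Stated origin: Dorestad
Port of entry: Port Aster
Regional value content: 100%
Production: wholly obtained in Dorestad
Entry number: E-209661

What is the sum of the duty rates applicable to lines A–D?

93%

Line A: printing → VIII.1; hydraulic → VIII.1.4; new → VIII.1.4.1. Scheduled 29%. quota on VIII.1.4.1 exhausted → over-quota 44%; Dorestad agreement on VIII.1.4.2: VIII.1.4.1 not covered; Dorestad agreement on VIII.2: VIII.1.4.1 not covered. → 44%.
Line B: printing → VIII.1; hand-operated → VIII.1.1; new → VIII.1.1.3. Scheduled 18%. Dunmara agreement on VIII.2.2: VIII.1.1.3 not covered. → 18%.
Line C: agricultural → VIII.2; electrically operated → VIII.2.3; as parts → VIII.2.3.1. Scheduled 15%. Dunmara agreement on VIII.2.2: VIII.2.3.1 not covered. → 15%.
Line D: agricultural → VIII.2; hand-operated → VIII.2.2; new → VIII.2.2.2. Scheduled 29%. Dorestad agreement on VIII.1.4.2: VIII.2.2.2 not covered; Dorestad agreement on VIII.2: RVC ≥ 60% → 16% available; preferential 16%. → 16%.
Sum: 44% + 18% + 15% + 16% = 93%.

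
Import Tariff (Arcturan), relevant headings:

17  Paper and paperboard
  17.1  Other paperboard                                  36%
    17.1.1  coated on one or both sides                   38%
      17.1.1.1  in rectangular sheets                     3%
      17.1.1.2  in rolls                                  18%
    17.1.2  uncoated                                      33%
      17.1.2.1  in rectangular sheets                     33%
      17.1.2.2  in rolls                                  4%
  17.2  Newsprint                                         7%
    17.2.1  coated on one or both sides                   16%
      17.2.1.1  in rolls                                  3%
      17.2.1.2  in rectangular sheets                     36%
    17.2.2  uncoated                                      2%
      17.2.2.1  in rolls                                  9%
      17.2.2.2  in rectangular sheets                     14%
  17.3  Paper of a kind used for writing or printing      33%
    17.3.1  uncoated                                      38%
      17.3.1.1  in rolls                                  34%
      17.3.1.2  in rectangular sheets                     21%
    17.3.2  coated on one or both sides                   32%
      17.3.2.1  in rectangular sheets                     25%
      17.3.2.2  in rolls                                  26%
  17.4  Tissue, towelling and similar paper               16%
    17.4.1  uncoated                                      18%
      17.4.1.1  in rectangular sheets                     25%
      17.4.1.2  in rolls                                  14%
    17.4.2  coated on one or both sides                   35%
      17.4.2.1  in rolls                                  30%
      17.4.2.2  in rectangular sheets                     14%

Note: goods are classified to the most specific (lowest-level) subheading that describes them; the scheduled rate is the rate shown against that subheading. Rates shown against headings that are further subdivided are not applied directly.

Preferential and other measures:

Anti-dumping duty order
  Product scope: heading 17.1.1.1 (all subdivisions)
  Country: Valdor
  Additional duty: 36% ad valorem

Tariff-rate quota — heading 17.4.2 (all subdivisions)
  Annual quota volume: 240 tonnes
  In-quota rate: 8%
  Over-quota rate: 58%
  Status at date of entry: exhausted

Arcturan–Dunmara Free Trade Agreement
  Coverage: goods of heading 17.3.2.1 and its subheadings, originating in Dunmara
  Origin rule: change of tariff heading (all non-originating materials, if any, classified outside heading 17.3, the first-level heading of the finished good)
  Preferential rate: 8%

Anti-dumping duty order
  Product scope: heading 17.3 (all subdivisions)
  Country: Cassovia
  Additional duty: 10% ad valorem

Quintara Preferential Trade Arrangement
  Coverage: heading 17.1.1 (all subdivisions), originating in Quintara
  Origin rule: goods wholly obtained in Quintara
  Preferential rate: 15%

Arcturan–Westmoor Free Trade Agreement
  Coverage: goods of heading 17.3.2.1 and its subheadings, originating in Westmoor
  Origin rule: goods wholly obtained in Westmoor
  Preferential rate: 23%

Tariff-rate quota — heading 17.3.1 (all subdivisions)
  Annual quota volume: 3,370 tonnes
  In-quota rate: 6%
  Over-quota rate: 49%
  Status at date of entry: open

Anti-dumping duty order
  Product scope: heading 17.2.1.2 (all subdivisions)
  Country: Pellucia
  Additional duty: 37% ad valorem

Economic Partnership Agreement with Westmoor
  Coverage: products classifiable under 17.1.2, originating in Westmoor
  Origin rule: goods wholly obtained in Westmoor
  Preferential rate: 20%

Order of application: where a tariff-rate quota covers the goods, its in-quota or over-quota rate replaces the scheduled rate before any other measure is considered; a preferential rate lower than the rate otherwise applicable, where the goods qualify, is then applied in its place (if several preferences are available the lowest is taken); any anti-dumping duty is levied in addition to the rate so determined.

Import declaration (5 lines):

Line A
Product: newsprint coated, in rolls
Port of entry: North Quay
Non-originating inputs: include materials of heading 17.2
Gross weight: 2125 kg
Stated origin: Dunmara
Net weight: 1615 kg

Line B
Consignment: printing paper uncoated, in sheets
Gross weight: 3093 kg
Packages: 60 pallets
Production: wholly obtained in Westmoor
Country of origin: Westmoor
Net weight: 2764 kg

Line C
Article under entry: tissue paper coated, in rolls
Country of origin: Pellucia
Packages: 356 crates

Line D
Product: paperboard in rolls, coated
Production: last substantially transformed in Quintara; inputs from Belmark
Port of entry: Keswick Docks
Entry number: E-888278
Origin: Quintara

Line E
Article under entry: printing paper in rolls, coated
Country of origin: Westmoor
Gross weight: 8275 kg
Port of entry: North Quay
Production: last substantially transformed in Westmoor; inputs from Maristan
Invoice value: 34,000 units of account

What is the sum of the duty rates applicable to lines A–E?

Line A: newsprint → 17.2; coated → 17.2.1; in rolls → 17.2.1.1. Scheduled 3%. Dunmara agreement on 17.3.2.1: 17.2.1.1 not covered. → 3%.
Line B: printing paper → 17.3; uncoated → 17.3.1; in sheets → 17.3.1.2. Scheduled 21%. quota on 17.3.1 open → in-quota 6%; Westmoor agreement on 17.3.2.1: 17.3.1.2 not covered; Westmoor agreement on 17.1.2: 17.3.1.2 not covered. → 6%.
Line C: tissue paper → 17.4; coated → 17.4.2; in rolls → 17.4.2.1. Scheduled 30%. quota on 17.4.2 exhausted → over-quota 58%. → 58%.
Line D: paperboard → 17.1; coated → 17.1.1; in rolls → 17.1.1.2. Scheduled 18%. Quintara agreement on 17.1.1: not wholly obtained. → 18%.
Line E: printing paper → 17.3; coated → 17.3.2; in rolls → 17.3.2.2. Scheduled 26%. Westmoor agreement on 17.3.2.1: 17.3.2.2 not covered; Westmoor agreement on 17.1.2: 17.3.2.2 not covered. → 26%.
Sum: 3% + 6% + 58% + 18% + 26% = 111%.

111%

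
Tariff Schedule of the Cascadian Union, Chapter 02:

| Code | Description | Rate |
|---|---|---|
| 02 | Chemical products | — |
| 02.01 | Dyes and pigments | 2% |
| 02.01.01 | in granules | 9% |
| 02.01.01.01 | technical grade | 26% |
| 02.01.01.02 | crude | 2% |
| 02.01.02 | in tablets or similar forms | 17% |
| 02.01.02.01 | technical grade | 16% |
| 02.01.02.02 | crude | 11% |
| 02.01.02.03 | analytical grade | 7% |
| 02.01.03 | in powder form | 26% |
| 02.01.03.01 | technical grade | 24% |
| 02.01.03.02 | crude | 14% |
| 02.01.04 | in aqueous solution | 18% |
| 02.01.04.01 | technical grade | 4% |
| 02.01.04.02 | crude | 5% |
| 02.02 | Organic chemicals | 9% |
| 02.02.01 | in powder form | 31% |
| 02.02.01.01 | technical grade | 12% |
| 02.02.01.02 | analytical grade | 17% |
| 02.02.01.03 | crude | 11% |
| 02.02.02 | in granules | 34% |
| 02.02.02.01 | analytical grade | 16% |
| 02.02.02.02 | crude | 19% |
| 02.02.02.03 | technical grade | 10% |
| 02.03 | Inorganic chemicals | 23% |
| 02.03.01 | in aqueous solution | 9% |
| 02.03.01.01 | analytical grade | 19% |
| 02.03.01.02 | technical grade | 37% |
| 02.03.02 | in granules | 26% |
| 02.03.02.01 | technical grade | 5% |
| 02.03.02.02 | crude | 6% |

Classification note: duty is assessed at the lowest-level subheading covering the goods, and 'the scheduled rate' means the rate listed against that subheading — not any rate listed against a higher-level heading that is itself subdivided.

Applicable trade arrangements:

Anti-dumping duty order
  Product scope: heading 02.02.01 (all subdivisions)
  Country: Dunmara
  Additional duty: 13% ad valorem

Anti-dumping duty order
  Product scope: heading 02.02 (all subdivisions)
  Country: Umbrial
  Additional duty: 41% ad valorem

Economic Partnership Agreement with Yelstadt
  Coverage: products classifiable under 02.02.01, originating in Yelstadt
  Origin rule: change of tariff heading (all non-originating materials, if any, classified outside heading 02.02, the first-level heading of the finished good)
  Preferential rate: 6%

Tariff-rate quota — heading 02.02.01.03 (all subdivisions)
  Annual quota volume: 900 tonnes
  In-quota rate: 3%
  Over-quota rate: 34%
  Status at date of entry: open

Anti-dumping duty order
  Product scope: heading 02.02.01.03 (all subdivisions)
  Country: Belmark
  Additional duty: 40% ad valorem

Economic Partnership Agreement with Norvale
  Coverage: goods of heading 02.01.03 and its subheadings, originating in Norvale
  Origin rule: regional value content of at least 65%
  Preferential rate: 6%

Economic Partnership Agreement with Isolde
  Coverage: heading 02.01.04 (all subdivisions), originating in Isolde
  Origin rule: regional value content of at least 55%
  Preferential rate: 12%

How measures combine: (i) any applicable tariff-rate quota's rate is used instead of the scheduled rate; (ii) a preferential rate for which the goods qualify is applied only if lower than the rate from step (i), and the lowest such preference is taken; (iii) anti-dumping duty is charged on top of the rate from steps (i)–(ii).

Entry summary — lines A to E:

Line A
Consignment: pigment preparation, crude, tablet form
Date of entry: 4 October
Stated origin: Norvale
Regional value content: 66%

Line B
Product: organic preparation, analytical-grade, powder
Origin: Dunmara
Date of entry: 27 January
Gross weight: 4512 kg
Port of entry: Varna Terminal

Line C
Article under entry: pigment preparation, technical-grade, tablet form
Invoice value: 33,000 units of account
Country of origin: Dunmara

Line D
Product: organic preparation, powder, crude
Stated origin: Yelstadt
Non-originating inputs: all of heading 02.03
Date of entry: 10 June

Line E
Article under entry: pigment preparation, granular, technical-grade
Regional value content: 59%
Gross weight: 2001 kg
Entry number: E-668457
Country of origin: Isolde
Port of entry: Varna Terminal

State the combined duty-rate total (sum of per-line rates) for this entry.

Line A: pigment → 02.01; tablet form → 02.01.02; crude → 02.01.02.02. Scheduled 11%. Norvale agreement on 02.01.03: 02.01.02.02 not covered. → 11%.
Line B: organic → 02.02; powder → 02.02.01; analytical-grade → 02.02.01.02. Scheduled 17%. anti-dumping (Dunmara, 02.02.01): +13%; total 17% + 13% = 30%. → 30%.
Line C: pigment → 02.01; tablet form → 02.01.02; technical-grade → 02.01.02.01. Scheduled 16%. No special measure applies. → 16%.
Line D: organic → 02.02; powder → 02.02.01; crude → 02.02.01.03. Scheduled 11%. quota on 02.02.01.03 open → in-quota 3%; Yelstadt agreement on 02.02.01: CTH met → 6% available; preference 6% not lower than 3% → no reduction. → 3%.
Line E: pigment → 02.01; granular → 02.01.01; technical-grade → 02.01.01.01. Scheduled 26%. Isolde agreement on 02.01.04: 02.01.01.01 not covered. → 26%.
Sum: 11% + 30% + 16% + 3% + 26% = 86%.

86%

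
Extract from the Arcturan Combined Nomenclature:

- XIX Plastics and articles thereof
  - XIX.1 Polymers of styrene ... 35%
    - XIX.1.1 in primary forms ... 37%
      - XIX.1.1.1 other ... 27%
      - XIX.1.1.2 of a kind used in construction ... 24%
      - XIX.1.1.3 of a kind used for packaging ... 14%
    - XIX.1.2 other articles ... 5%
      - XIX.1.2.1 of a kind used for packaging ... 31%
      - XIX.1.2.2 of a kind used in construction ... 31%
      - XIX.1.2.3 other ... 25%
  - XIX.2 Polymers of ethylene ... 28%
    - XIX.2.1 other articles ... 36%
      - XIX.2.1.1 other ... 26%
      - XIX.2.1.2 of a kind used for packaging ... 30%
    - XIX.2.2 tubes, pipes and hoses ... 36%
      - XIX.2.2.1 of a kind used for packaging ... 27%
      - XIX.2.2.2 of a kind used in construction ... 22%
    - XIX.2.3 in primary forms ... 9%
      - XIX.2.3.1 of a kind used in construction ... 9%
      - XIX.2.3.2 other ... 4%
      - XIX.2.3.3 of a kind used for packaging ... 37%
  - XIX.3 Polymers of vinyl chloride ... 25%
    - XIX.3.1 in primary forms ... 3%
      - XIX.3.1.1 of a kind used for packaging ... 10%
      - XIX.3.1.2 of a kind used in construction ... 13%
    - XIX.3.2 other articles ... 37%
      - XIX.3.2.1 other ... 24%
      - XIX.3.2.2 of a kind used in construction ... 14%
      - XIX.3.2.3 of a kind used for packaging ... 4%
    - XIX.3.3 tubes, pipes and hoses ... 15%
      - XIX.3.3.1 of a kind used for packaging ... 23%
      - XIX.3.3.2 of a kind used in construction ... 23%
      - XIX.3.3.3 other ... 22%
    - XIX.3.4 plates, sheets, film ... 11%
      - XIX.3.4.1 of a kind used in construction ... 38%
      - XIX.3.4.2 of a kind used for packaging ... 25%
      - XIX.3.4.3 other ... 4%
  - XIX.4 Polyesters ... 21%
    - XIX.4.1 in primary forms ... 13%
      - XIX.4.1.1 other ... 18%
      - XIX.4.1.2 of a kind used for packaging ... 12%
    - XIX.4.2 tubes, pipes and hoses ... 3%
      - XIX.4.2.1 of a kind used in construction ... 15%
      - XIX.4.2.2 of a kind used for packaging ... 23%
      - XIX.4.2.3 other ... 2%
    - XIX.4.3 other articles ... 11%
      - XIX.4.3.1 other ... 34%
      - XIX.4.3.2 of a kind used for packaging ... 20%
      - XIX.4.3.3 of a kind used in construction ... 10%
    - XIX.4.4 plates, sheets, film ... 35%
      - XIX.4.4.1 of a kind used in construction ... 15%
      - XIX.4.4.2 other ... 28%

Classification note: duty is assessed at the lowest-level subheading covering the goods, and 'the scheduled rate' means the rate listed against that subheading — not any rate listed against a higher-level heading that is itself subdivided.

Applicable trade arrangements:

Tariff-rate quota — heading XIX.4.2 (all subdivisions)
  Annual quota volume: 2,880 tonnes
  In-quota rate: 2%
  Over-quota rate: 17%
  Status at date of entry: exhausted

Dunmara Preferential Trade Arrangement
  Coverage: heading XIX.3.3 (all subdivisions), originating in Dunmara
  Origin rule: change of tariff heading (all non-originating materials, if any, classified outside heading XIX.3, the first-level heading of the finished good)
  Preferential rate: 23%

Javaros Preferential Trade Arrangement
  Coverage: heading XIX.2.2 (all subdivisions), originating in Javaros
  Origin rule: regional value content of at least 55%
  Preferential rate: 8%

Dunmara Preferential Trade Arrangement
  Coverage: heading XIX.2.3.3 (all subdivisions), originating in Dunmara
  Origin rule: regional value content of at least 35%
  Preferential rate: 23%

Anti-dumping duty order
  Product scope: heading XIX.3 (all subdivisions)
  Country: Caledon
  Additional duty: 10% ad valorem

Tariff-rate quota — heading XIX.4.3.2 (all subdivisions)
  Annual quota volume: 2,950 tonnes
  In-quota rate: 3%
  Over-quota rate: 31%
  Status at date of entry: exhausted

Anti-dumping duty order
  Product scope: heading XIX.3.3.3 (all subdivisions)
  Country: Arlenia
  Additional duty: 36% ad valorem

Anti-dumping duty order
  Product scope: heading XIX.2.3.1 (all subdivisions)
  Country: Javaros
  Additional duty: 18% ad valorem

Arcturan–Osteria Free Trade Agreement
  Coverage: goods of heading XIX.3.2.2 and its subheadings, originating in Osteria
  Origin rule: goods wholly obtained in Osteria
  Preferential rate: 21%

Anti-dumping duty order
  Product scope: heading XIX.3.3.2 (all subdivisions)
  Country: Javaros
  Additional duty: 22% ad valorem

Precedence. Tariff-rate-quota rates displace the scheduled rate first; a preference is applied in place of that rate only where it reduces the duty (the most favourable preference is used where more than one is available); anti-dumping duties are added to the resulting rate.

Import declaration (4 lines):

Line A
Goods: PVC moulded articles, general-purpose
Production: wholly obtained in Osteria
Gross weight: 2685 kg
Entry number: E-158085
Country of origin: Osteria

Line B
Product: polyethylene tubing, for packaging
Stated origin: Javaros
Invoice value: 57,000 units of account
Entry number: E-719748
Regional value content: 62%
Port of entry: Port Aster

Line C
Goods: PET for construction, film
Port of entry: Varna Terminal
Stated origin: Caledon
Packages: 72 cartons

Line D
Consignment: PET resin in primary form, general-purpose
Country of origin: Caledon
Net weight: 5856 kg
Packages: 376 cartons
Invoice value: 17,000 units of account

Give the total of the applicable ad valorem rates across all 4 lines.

Line A: PVC → XIX.3; moulded articles → XIX.3.2; general-purpose → XIX.3.2.1. Scheduled 24%. Osteria agreement on XIX.3.2.2: XIX.3.2.1 not covered. → 24%.
Line B: polyethylene → XIX.2; tubing → XIX.2.2; for packaging → XIX.2.2.1. Scheduled 27%. Javaros agreement on XIX.2.2: RVC ≥ 55% → 8% available; preferential 8%. → 8%.
Line C: PET → XIX.4; film → XIX.4.4; for construction → XIX.4.4.1. Scheduled 15%. No special measure applies. → 15%.
Line D: PET → XIX.4; resin in primary form → XIX.4.1; general-purpose → XIX.4.1.1. Scheduled 18%. No special measure applies. → 18%.
Sum: 24% + 8% + 15% + 18% = 65%.

65%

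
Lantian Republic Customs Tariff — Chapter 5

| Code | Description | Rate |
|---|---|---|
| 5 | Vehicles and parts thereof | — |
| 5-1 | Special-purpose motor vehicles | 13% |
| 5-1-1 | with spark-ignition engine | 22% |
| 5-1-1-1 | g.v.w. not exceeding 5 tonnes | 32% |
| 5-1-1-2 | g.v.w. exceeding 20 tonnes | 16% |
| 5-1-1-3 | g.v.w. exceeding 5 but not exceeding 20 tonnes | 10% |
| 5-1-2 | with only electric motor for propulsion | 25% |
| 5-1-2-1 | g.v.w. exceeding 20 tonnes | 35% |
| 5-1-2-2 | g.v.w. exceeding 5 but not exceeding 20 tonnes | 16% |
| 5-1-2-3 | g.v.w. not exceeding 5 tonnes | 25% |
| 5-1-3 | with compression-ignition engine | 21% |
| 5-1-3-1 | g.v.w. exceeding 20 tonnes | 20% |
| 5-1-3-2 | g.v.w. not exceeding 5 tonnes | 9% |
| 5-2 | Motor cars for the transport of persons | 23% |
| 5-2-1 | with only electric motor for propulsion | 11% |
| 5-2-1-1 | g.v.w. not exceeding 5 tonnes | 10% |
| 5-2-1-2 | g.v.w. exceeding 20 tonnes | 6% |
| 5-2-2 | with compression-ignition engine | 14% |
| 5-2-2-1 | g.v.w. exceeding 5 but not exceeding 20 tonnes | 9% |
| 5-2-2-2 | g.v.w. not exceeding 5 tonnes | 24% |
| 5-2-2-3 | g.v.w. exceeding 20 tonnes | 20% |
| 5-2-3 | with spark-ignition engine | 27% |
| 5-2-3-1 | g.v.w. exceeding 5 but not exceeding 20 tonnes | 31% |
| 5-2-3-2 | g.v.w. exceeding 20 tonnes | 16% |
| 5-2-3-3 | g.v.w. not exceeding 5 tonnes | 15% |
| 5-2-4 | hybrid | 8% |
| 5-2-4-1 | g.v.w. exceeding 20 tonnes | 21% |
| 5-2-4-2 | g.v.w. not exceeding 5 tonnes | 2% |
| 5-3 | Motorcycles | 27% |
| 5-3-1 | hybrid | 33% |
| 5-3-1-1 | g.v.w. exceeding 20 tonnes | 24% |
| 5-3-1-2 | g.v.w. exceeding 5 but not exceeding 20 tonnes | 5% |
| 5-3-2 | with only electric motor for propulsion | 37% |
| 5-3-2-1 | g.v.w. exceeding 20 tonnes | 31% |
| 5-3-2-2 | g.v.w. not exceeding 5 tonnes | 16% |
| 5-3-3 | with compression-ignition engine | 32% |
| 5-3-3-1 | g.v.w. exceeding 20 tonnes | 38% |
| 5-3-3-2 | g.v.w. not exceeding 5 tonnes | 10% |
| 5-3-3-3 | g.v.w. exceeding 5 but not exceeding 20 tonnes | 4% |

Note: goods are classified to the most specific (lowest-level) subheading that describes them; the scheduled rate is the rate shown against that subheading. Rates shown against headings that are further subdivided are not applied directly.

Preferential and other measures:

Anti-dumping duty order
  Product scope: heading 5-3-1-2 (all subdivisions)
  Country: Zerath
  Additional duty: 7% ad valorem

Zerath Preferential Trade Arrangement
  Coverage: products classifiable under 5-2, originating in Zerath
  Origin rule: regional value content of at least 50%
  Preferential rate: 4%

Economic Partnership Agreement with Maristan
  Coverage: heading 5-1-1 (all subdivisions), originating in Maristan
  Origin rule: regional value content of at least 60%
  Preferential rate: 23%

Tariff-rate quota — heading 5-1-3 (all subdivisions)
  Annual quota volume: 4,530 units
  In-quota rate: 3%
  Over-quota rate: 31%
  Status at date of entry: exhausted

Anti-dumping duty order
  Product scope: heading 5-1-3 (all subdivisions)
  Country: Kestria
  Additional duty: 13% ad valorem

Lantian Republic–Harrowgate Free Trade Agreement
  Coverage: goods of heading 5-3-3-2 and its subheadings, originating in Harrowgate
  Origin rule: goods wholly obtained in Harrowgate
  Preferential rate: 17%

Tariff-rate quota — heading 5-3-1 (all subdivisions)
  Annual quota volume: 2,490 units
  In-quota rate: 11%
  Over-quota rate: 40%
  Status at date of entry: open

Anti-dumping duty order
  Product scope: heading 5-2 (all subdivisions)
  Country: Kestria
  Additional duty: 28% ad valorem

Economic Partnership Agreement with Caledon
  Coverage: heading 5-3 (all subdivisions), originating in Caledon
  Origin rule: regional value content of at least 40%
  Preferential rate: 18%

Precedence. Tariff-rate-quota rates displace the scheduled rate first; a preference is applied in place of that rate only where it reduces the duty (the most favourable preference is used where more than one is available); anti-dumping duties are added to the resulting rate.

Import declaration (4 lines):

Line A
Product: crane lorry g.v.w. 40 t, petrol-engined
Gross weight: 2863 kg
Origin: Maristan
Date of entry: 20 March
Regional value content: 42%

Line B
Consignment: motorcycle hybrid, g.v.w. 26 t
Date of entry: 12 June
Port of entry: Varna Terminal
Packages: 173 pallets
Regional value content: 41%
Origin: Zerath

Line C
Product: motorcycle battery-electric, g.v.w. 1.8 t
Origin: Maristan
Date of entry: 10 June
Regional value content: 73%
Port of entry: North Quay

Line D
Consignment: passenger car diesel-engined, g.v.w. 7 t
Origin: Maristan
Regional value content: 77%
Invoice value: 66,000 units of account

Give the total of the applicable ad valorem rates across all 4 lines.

52%

Line A: crane lorry → 5-1; petrol-engined → 5-1-1; g.v.w. 40 t → 5-1-1-2. Scheduled 16%. Maristan agreement on 5-1-1: RVC < 60%. → 16%.
Line B: motorcycle → 5-3; hybrid → 5-3-1; g.v.w. 26 t → 5-3-1-1. Scheduled 24%. quota on 5-3-1 open → in-quota 11%; Zerath agreement on 5-2: 5-3-1-1 not covered. → 11%.
Line C: motorcycle → 5-3; battery-electric → 5-3-2; g.v.w. 1.8 t → 5-3-2-2. Scheduled 16%. Maristan agreement on 5-1-1: 5-3-2-2 not covered. → 16%.
Line D: passenger car → 5-2; diesel-engined → 5-2-2; g.v.w. 7 t → 5-2-2-1. Scheduled 9%. Maristan agreement on 5-1-1: 5-2-2-1 not covered. → 9%.
Sum: 16% + 11% + 16% + 9% = 52%.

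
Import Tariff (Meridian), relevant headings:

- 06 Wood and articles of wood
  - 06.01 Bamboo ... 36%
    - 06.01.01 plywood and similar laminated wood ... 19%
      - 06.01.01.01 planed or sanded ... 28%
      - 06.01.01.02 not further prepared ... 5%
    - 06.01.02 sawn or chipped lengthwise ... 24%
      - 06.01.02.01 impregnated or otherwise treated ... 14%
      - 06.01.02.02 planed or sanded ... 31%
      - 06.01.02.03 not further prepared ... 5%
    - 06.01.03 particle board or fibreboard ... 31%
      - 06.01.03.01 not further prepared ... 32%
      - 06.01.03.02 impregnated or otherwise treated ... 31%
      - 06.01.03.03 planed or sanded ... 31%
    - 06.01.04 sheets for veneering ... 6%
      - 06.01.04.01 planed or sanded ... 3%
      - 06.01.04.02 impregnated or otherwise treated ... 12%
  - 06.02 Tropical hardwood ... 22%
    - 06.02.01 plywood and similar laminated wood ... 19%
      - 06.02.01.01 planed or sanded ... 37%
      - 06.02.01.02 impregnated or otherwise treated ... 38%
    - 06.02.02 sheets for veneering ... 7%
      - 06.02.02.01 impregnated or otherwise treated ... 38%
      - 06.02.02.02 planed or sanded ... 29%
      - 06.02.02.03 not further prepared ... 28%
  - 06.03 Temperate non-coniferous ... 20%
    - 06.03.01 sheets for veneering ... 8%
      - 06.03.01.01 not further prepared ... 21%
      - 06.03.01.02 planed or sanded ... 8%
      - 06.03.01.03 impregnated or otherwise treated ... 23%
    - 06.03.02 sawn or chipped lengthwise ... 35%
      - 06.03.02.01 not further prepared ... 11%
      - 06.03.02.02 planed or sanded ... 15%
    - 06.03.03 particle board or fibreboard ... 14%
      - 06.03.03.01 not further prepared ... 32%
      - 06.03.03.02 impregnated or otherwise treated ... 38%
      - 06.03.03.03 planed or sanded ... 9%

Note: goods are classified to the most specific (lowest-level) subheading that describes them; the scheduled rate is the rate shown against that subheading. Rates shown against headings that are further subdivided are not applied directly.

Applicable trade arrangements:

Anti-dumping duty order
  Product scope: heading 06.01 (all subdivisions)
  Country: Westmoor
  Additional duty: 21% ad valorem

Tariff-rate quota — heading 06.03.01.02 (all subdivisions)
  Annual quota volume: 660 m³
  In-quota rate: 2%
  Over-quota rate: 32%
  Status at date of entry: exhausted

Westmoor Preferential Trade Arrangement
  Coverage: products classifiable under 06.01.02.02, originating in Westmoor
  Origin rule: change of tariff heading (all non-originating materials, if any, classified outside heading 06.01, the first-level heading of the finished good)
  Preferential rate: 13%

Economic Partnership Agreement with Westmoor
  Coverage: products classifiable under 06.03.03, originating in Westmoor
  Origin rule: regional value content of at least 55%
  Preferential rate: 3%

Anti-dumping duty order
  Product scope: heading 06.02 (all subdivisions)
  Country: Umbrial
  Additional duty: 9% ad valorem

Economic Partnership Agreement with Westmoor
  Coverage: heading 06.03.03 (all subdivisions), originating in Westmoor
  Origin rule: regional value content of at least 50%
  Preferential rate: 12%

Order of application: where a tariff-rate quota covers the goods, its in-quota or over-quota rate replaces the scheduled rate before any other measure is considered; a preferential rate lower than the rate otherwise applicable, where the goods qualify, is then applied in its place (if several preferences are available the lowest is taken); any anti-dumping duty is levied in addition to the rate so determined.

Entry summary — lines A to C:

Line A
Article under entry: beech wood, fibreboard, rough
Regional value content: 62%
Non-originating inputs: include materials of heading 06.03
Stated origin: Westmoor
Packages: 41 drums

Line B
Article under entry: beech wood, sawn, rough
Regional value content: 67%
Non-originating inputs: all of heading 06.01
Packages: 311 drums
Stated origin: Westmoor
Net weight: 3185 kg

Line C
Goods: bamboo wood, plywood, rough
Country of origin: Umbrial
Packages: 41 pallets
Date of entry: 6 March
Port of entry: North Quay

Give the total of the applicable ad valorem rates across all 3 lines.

Line A: beech → 06.03; fibreboard → 06.03.03; rough → 06.03.03.01. Scheduled 32%. Westmoor agreement on 06.01.02.02: 06.03.03.01 not covered; Westmoor agreement on 06.03.03: RVC ≥ 55% → 3% available; Westmoor agreement on 06.03.03: RVC ≥ 50% → 12% available; preferential 3%. → 3%.
Line B: beech → 06.03; sawn → 06.03.02; rough → 06.03.02.01. Scheduled 11%. Westmoor agreement on 06.01.02.02: 06.03.02.01 not covered; Westmoor agreement on 06.03.03: 06.03.02.01 not covered; Westmoor agreement on 06.03.03: 06.03.02.01 not covered. → 11%.
Line C: bamboo → 06.01; plywood → 06.01.01; rough → 06.01.01.02. Scheduled 5%. No special measure applies. → 5%.
Sum: 3% + 11% + 5% = 19%.

19%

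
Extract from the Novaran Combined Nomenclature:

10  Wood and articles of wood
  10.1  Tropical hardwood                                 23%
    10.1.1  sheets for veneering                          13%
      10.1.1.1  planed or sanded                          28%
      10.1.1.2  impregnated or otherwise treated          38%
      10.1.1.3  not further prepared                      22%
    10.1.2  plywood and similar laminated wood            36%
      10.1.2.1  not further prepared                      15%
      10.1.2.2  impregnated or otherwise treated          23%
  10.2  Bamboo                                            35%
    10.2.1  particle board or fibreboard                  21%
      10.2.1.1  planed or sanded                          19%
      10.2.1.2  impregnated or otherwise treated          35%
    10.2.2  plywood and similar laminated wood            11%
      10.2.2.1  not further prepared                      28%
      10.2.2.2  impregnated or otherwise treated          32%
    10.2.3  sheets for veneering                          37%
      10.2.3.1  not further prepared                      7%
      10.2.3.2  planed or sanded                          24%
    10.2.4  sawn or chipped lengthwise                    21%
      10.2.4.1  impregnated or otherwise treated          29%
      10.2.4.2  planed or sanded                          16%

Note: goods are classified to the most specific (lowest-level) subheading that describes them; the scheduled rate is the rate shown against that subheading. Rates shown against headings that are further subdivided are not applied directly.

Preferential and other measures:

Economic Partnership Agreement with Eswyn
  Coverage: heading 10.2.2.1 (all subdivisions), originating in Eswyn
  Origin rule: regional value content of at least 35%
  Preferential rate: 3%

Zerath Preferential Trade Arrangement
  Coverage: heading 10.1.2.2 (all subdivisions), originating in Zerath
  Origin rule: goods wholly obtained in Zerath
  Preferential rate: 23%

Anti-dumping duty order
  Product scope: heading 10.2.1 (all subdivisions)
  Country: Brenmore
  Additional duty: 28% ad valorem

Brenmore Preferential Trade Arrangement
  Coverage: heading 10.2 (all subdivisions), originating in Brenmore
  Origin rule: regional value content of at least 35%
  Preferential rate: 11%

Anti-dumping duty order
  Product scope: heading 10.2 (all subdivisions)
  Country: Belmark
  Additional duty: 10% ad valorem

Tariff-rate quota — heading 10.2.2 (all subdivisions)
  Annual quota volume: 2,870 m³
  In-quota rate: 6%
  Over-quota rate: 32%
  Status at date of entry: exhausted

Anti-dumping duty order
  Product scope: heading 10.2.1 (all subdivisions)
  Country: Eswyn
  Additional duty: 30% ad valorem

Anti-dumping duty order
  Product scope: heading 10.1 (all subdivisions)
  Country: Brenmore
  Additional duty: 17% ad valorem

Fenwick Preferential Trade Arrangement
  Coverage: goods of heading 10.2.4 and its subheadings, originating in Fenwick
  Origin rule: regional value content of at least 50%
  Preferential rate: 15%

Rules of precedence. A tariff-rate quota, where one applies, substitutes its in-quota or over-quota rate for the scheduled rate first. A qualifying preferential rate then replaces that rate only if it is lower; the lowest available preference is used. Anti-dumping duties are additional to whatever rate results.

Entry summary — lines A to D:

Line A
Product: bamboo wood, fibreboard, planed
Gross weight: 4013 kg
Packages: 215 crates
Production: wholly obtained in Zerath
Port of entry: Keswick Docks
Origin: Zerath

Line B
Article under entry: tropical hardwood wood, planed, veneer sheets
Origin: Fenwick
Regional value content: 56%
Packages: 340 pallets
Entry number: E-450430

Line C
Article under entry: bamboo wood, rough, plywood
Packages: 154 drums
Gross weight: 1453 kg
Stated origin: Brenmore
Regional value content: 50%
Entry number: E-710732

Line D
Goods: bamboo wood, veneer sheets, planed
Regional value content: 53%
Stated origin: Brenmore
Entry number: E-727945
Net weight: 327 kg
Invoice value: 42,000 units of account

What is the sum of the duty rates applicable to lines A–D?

Line A: bamboo → 10.2; fibreboard → 10.2.1; planed → 10.2.1.1. Scheduled 19%. Zerath agreement on 10.1.2.2: 10.2.1.1 not covered. → 19%.
Line B: tropical hardwood → 10.1; veneer sheets → 10.1.1; planed → 10.1.1.1. Scheduled 28%. Fenwick agreement on 10.2.4: 10.1.1.1 not covered. → 28%.
Line C: bamboo → 10.2; plywood → 10.2.2; rough → 10.2.2.1. Scheduled 28%. quota on 10.2.2 exhausted → over-quota 32%; Brenmore agreement on 10.2: RVC ≥ 35% → 11% available; preferential 11%. → 11%.
Line D: bamboo → 10.2; veneer sheets → 10.2.3; planed → 10.2.3.2. Scheduled 24%. Brenmore agreement on 10.2: RVC ≥ 35% → 11% available; preferential 11%. → 11%.
Sum: 19% + 28% + 11% + 11% = 69%.

69%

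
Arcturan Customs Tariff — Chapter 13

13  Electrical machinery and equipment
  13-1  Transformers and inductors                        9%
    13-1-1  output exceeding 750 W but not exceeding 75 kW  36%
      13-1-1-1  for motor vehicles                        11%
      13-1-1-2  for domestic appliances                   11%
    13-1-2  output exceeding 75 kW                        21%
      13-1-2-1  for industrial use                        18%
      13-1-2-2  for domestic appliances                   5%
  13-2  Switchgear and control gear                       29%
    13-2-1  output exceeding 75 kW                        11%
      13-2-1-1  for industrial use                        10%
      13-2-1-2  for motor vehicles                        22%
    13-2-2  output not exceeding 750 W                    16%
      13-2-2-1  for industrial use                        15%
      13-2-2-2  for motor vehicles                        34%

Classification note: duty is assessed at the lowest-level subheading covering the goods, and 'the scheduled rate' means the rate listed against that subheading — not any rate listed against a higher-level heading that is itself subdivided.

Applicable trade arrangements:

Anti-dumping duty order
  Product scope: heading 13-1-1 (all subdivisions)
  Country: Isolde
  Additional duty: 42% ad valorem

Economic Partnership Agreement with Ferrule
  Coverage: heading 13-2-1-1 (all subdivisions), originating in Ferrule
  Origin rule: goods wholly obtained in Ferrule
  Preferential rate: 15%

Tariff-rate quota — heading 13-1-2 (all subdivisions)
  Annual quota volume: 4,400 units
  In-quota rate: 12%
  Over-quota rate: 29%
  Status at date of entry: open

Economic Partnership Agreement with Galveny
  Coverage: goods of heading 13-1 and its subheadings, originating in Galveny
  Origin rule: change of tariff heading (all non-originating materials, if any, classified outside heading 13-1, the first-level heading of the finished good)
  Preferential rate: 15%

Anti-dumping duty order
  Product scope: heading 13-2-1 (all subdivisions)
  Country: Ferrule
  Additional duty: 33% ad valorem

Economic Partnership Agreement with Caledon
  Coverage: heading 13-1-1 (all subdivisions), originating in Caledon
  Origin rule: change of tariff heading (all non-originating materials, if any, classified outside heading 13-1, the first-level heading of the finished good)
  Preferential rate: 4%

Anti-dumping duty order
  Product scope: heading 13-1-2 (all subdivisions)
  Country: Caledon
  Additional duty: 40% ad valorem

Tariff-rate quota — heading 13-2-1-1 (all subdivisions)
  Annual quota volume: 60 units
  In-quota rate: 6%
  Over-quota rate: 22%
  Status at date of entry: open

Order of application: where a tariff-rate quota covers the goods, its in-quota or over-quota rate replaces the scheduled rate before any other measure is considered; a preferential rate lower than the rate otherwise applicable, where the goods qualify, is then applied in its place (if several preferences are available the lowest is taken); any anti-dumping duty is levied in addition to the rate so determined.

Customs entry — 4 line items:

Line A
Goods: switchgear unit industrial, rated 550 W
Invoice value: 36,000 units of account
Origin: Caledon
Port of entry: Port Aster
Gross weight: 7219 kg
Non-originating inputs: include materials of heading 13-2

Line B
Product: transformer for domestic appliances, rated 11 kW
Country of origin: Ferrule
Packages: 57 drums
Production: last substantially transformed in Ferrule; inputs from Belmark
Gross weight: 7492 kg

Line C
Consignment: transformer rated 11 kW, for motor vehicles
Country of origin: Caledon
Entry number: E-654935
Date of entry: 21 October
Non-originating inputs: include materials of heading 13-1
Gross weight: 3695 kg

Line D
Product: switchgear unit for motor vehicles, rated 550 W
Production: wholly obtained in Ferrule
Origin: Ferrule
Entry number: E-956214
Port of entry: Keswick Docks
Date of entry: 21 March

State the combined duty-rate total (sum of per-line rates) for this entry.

71%

Line A: switchgear unit → 13-2; rated 550 W → 13-2-2; industrial → 13-2-2-1. Scheduled 15%. Caledon agreement on 13-1-1: 13-2-2-1 not covered. → 15%.
Line B: transformer → 13-1; rated 11 kW → 13-1-1; for domestic appliances → 13-1-1-2. Scheduled 11%. Ferrule agreement on 13-2-1-1: 13-1-1-2 not covered. → 11%.
Line C: transformer → 13-1; rated 11 kW → 13-1-1; for motor vehicles → 13-1-1-1. Scheduled 11%. Caledon agreement on 13-1-1: CTH not met. → 11%.
Line D: switchgear unit → 13-2; rated 550 W → 13-2-2; for motor vehicles → 13-2-2-2. Scheduled 34%. Ferrule agreement on 13-2-1-1: 13-2-2-2 not covered. → 34%.
Sum: 15% + 11% + 11% + 34% = 71%.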